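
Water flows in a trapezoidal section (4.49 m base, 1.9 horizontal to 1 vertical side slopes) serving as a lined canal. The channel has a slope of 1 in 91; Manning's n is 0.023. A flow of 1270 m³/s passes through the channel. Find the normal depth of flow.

y_n = 6.85 m

Manning's equation rearranged: A R^(2/3) = nQ / (1·√S) = 0.023 × 1270 / (√0.01099) = 278.6.
Trying y = 5.29 m: A R^(2/3) = 153.8 — too small.
Trying y = 6.85 m: A R^(2/3) = 278.3 — close enough.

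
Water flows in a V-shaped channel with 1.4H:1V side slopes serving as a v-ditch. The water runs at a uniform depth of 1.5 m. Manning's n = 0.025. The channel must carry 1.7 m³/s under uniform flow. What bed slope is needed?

S = 0.000352

For a triangular section with side slope z = 1.4: A = zy² = 1.4×1.5² = 3.15 m²; P = 2y√(1+z²) = 2×1.5×1.72 = 5.161 m.
Hydraulic radius R = A/P = 3.15/5.161 = 0.6103 m.
From Manning's equation, S = [nQ / (1 A R^(2/3))]² = [0.025 × 1.7 / (1 × 3.15 × 0.6103^(2/3))]² = 0.000352.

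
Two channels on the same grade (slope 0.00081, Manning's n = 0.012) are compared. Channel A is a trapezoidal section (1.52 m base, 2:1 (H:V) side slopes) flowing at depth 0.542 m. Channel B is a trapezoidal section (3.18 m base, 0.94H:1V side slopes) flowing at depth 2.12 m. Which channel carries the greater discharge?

channel B

Channel A: With bottom width b = 1.52 m and side slope z = 2: A = (b + zy)y = (1.52 + 2×0.542)×0.542 = 1.411 m²; P = b + 2y√(1+z²) = 1.52 + 2×0.542×2.236 = 3.944 m. Hydraulic radius R = A/P = 1.411/3.944 = 0.3579 m. Q_A = (1/0.012)·1.411·0.3579^(2/3)·√0.00081 = 1.687 m³/s.
Channel B: With bottom width b = 3.18 m and side slope z = 0.94: A = (b + zy)y = (3.18 + 0.94×2.12)×2.12 = 10.97 m²; P = b + 2y√(1+z²) = 3.18 + 2×2.12×1.372 = 8.999 m. Hydraulic radius R = A/P = 10.97/8.999 = 1.219 m. Q_B = (1/0.012)·10.97·1.219^(2/3)·√0.00081 = 29.67 m³/s.
Q_A = 1.687 m³/s vs Q_B = 29.67 m³/s, so channel B carries more.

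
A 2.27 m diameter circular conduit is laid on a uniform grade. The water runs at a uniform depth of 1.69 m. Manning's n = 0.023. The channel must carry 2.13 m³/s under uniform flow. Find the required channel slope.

For a circular section of diameter D = 2.27 m at depth y = 1.69 m, the central angle is θ = 2 arccos(1 − 2y/D) = 4.163 rad. Then A = (D²/8)(θ − sin θ) = 3.231 m² and P = Dθ/2 = 4.726 m.
Hydraulic radius R = A/P = 3.231/4.726 = 0.6838 m.
From Manning's equation, S = [nQ / (1 A R^(2/3))]² = [0.023 × 2.13 / (1 × 3.231 × 0.6838^(2/3))]² = 0.000382.

S = 0.000382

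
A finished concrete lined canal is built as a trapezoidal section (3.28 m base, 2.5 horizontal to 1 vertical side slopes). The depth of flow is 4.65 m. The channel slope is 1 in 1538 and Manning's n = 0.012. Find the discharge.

With bottom width b = 3.28 m and side slope z = 2.5: A = (b + zy)y = (3.28 + 2.5×4.65)×4.65 = 69.31 m²; P = b + 2y√(1+z²) = 3.28 + 2×4.65×2.693 = 28.32 m.
Hydraulic radius R = A/P = 69.31/28.32 = 2.447 m.
Manning's equation: Q = (1/n) A R^(2/3) S^(1/2) = (1/0.012) × 69.31 × 2.447^(2/3) × 0.0006502^(1/2) = 267 m³/s.

Q = 267 m³/s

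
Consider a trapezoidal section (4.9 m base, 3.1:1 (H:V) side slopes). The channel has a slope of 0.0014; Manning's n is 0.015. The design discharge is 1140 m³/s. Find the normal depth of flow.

Manning's equation rearranged: A R^(2/3) = nQ / (1·√S) = 0.015 × 1140 / (√0.0014) = 457.
At y = 5.77 m: A R^(2/3) = 279.2 — too small.
At y = 9.04 m: A R^(2/3) = 831 — too large.
At y = 7.08 m: A R^(2/3) = 456.8 — close enough.

y_n = 7.08 m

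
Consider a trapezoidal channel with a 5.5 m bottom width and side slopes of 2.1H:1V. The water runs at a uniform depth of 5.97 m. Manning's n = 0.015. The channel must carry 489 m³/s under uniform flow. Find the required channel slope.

With bottom width b = 5.5 m and side slope z = 2.1: A = (b + zy)y = (5.5 + 2.1×5.97)×5.97 = 107.7 m²; P = b + 2y√(1+z²) = 5.5 + 2×5.97×2.326 = 33.27 m.
Hydraulic radius R = A/P = 107.7/33.27 = 3.236 m.
From Manning's equation, S = [nQ / (1 A R^(2/3))]² = [0.015 × 489 / (1 × 107.7 × 3.236^(2/3))]² = 0.000969.

S = 0.000969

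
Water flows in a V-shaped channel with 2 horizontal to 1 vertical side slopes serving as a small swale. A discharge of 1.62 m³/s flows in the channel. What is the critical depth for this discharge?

At critical depth, Q² T / (g A³) = 1, i.e. A³/T = Q²/g = 1.62²/9.81 = 0.2675.
Try y = 0.85 m: A³/T = 0.8874 — over.
Try y = 0.669 m: A³/T = 0.268 — matches.

y_c = 0.669 m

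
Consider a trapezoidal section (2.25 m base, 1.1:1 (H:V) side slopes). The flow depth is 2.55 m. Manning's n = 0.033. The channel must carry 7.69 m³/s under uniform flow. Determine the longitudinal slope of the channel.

S = 0.00027

With bottom width b = 2.25 m and side slope z = 1.1: A = (b + zy)y = (2.25 + 1.1×2.55)×2.55 = 12.89 m²; P = b + 2y√(1+z²) = 2.25 + 2×2.55×1.487 = 9.832 m.
Hydraulic radius R = A/P = 12.89/9.832 = 1.311 m.
From Manning's equation, S = [nQ / (1 A R^(2/3))]² = [0.033 × 7.69 / (1 × 12.89 × 1.311^(2/3))]² = 0.00027.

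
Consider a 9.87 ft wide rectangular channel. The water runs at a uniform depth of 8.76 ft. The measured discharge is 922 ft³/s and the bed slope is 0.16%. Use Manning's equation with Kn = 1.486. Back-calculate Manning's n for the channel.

Flow area A = b·y = 9.87 × 8.76 = 86.46 ft². Wetted perimeter P = b + 2y = 9.87 + 2×8.76 = 27.39 ft.
Hydraulic radius R = A/P = 86.46/27.39 = 3.157 ft.
Rearranging Manning's equation: n = (1.486/Q) A R^(2/3) S^(1/2) = (1.486/922) × 86.46 × 3.157^(2/3) × √0.0016 = 0.012.

n = 0.012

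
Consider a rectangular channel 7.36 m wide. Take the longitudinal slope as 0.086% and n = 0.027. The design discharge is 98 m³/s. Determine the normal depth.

Manning's equation rearranged: A R^(2/3) = nQ / (1·√S) = 0.027 × 98 / (√0.00086) = 90.23.
Try y = 7.63 m: A R^(2/3) = 103 — too large.
Try y = 6.85 m: A R^(2/3) = 90.22 — matches.

y_n = 6.85 m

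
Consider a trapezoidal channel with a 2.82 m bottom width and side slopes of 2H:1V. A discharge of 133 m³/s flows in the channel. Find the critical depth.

y_c = 3.27 m

At critical depth, Q² T / (g A³) = 1, i.e. A³/T = Q²/g = 133²/9.81 = 1803.
At y = 3.57 m: A³/T = 2629 — too large.
At y = 2.4 m: A³/T = 492.5 — too small.
At y = 3.27 m: A³/T = 1803 — close enough.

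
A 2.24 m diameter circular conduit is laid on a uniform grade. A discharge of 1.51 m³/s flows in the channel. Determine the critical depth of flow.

At critical depth, Q² T / (g A³) = 1, i.e. A³/T = Q²/g = 1.51²/9.81 = 0.2324.
Trying y = 0.399 m: A³/T = 0.06258 — short.
Trying y = 0.701 m: A³/T = 0.564 — over.
Trying y = 0.558 m: A³/T = 0.2325 — close enough.

y_c = 0.558 m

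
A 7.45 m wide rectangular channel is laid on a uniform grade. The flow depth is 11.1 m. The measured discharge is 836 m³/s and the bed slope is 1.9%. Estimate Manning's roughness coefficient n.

n = 0.027

Flow area A = b·y = 7.45 × 11.1 = 82.69 m². Wetted perimeter P = b + 2y = 7.45 + 2×11.1 = 29.65 m.
Hydraulic radius R = A/P = 82.69/29.65 = 2.789 m.
Rearranging Manning's equation: n = (1/Q) A R^(2/3) S^(1/2) = (1/836) × 82.69 × 2.789^(2/3) × √0.019 = 0.027.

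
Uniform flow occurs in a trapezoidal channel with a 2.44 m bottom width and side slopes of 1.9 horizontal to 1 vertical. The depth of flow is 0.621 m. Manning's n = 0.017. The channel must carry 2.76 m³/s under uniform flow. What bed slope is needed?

With bottom width b = 2.44 m and side slope z = 1.9: A = (b + zy)y = (2.44 + 1.9×0.621)×0.621 = 2.248 m²; P = b + 2y√(1+z²) = 2.44 + 2×0.621×2.147 = 5.107 m.
Hydraulic radius R = A/P = 2.248/5.107 = 0.4402 m.
From Manning's equation, S = [nQ / (1 A R^(2/3))]² = [0.017 × 2.76 / (1 × 2.248 × 0.4402^(2/3))]² = 0.0013.

S = 0.0013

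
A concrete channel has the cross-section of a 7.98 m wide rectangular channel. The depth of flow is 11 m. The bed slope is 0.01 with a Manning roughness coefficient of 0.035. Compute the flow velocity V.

Flow area A = b·y = 7.98 × 11 = 87.78 m². Wetted perimeter P = b + 2y = 7.98 + 2×11 = 29.98 m.
Hydraulic radius R = A/P = 87.78/29.98 = 2.928 m.
From Manning's equation, V = (1/n) R^(2/3) S^(1/2) = (1/0.035) × 2.928^(2/3) × 0.01^(1/2) = 5.85 m/s.

V = 5.85 m/s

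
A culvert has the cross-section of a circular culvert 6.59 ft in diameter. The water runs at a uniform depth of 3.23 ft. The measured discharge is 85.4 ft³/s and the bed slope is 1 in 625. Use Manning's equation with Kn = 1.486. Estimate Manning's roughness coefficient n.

n = 0.016

For a circular section of diameter D = 6.59 ft at depth y = 3.23 ft, the central angle is θ = 2 arccos(1 − 2y/D) = 3.102 rad. Then A = (D²/8)(θ − sin θ) = 16.63 ft² and P = Dθ/2 = 10.22 ft.
Hydraulic radius R = A/P = 16.63/10.22 = 1.627 ft.
Rearranging Manning's equation: n = (1.486/Q) A R^(2/3) S^(1/2) = (1.486/85.4) × 16.63 × 1.627^(2/3) × √0.0016 = 0.016.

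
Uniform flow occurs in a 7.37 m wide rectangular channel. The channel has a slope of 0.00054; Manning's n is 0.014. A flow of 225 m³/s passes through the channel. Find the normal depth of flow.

Manning's equation rearranged: A R^(2/3) = nQ / (1·√S) = 0.014 × 225 / (√0.00054) = 135.6.
At y = 7.73 m: A R^(2/3) = 104.8 — too small.
At y = 10.8 m: A R^(2/3) = 156.1 — too large.
At y = 9.58 m: A R^(2/3) = 135.6 — close enough.

y_n = 9.58 m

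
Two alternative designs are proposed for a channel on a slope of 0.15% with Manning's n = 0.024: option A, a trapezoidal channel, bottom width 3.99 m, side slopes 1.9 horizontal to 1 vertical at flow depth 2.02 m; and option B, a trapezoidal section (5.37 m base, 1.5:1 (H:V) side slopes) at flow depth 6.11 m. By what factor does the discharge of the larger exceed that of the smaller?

Channel A: With bottom width b = 3.99 m and side slope z = 1.9: A = (b + zy)y = (3.99 + 1.9×2.02)×2.02 = 15.81 m²; P = b + 2y√(1+z²) = 3.99 + 2×2.02×2.147 = 12.66 m. Hydraulic radius R = A/P = 15.81/12.66 = 1.249 m. Q_A = (1/0.024)·15.81·1.249^(2/3)·√0.0015 = 29.59 m³/s.
Channel B: With bottom width b = 5.37 m and side slope z = 1.5: A = (b + zy)y = (5.37 + 1.5×6.11)×6.11 = 88.81 m²; P = b + 2y√(1+z²) = 5.37 + 2×6.11×1.803 = 27.4 m. Hydraulic radius R = A/P = 88.81/27.4 = 3.241 m. Q_B = (1/0.024)·88.81·3.241^(2/3)·√0.0015 = 313.9 m³/s.
The larger discharge is 313.9 m³/s and the smaller is 29.59 m³/s; the ratio is 10.6.

10.6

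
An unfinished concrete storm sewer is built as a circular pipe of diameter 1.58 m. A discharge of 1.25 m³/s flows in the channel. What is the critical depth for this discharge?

At critical depth, Q² T / (g A³) = 1, i.e. A³/T = Q²/g = 1.25²/9.81 = 0.1593.
Trying y = 0.5 m: A³/T = 0.1028 — too small.
Trying y = 0.56 m: A³/T = 0.1593 — ≈ 0.1593.

y_c = 0.56 m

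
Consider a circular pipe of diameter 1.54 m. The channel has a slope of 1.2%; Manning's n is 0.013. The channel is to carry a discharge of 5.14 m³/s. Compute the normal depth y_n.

Manning's equation rearranged: A R^(2/3) = nQ / (1·√S) = 0.013 × 5.14 / (√0.012) = 0.61.
Trying y = 1.03 m: A R^(2/3) = 0.7762 — over.
Trying y = 0.679 m: A R^(2/3) = 0.396 — short.
Trying y = 0.877 m: A R^(2/3) = 0.6105 — close enough.

y_n = 0.877 m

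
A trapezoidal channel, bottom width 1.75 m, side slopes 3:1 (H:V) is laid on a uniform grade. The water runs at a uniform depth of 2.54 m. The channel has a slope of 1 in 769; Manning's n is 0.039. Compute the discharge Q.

Q = 26.7 m³/s

With bottom width b = 1.75 m and side slope z = 3: A = (b + zy)y = (1.75 + 3×2.54)×2.54 = 23.8 m²; P = b + 2y√(1+z²) = 1.75 + 2×2.54×3.162 = 17.81 m.
Hydraulic radius R = A/P = 23.8/17.81 = 1.336 m.
Manning's equation: Q = (1/n) A R^(2/3) S^(1/2) = (1/0.039) × 23.8 × 1.336^(2/3) × 0.0013^(1/2) = 26.7 m³/s.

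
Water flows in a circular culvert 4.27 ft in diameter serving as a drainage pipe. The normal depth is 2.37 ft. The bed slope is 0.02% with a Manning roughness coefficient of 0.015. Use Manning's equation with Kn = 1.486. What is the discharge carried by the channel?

For a circular section of diameter D = 4.27 ft at depth y = 2.37 ft, the central angle is θ = 2 arccos(1 − 2y/D) = 3.362 rad. Then A = (D²/8)(θ − sin θ) = 8.161 ft² and P = Dθ/2 = 7.178 ft.
Hydraulic radius R = A/P = 8.161/7.178 = 1.137 ft.
Manning's equation: Q = (1.486/n) A R^(2/3) S^(1/2) = (1.486/0.015) × 8.161 × 1.137^(2/3) × 0.0002^(1/2) = 12.5 ft³/s.

Q = 12.5 ft³/s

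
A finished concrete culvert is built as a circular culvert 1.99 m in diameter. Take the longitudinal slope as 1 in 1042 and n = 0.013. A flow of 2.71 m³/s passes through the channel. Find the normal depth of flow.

Manning's equation rearranged: A R^(2/3) = nQ / (1·√S) = 0.013 × 2.71 / (√0.0009597) = 1.137.
At y = 0.876 m: A R^(2/3) = 0.7823 — short.
At y = 1.19 m: A R^(2/3) = 1.305 — over.
At y = 1.09 m: A R^(2/3) = 1.136 — ≈ 1.137.

y_n = 1.09 m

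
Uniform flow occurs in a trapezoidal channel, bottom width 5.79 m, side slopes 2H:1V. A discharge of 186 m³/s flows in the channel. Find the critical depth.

y_c = 3.28 m

At critical depth, Q² T / (g A³) = 1, i.e. A³/T = Q²/g = 186²/9.81 = 3527.
Trying y = 3.83 m: A³/T = 6476 — too large.
Trying y = 3.28 m: A³/T = 3515 — close enough.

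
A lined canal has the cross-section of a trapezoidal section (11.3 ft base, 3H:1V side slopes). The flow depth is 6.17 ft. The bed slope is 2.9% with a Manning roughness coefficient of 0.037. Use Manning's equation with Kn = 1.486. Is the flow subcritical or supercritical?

With bottom width b = 11.3 ft and side slope z = 3: A = (b + zy)y = (11.3 + 3×6.17)×6.17 = 183.9 ft²; P = b + 2y√(1+z²) = 11.3 + 2×6.17×3.162 = 50.32 ft.
Hydraulic radius R = A/P = 183.9/50.32 = 3.655 ft.
V = (1.486/n) R^(2/3) √S = (1.486/0.037) × 3.655^(2/3) × √0.029 = 16.23 ft/s. Hydraulic depth D_h = A/T = 183.9/48.32 = 3.806 ft.
Froude number Fr = V/√(g·D_h) = 16.23/√(32.2×3.806) = 1.47, which is greater than 1, so the flow is supercritical.

supercritical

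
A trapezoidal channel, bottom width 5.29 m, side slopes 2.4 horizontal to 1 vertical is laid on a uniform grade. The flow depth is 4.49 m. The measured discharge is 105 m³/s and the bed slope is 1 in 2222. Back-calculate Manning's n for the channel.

n = 0.027

With bottom width b = 5.29 m and side slope z = 2.4: A = (b + zy)y = (5.29 + 2.4×4.49)×4.49 = 72.14 m²; P = b + 2y√(1+z²) = 5.29 + 2×4.49×2.6 = 28.64 m.
Hydraulic radius R = A/P = 72.14/28.64 = 2.519 m.
Rearranging Manning's equation: n = (1/Q) A R^(2/3) S^(1/2) = (1/105) × 72.14 × 2.519^(2/3) × √0.00045 = 0.027.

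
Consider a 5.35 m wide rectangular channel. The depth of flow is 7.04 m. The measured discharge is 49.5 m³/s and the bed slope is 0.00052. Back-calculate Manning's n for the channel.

Flow area A = b·y = 5.35 × 7.04 = 37.66 m². Wetted perimeter P = b + 2y = 5.35 + 2×7.04 = 19.43 m.
Hydraulic radius R = A/P = 37.66/19.43 = 1.938 m.
Rearranging Manning's equation: n = (1/Q) A R^(2/3) S^(1/2) = (1/49.5) × 37.66 × 1.938^(2/3) × √0.00052 = 0.027.

n = 0.027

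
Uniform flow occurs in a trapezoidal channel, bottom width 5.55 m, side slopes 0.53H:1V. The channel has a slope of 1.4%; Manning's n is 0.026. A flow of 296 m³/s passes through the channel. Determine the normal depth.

Manning's equation rearranged: A R^(2/3) = nQ / (1·√S) = 0.026 × 296 / (√0.014) = 65.04.
Try y = 5.39 m: A R^(2/3) = 84.64 — too large.
Try y = 3.41 m: A R^(2/3) = 38.36 — too small.
Try y = 4.64 m: A R^(2/3) = 65.03 — matches.

y_n = 4.64 m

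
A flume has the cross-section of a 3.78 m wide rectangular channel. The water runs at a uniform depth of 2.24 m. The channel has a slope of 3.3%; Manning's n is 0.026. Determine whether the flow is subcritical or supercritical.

Flow area A = b·y = 3.78 × 2.24 = 8.467 m². Wetted perimeter P = b + 2y = 3.78 + 2×2.24 = 8.26 m.
Hydraulic radius R = A/P = 8.467/8.26 = 1.025 m.
V = (1/n) R^(2/3) √S = (1/0.026) × 1.025^(2/3) × √0.033 = 7.103 m/s. Hydraulic depth D_h = A/T = 8.467/3.78 = 2.24 m.
Froude number Fr = V/√(g·D_h) = 7.103/√(9.81×2.24) = 1.52, which is greater than 1, so the flow is supercritical.

supercritical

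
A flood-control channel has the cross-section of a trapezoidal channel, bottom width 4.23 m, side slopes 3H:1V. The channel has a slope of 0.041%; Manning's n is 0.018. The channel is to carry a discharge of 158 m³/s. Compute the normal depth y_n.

y_n = 4.44 m

Manning's equation rearranged: A R^(2/3) = nQ / (1·√S) = 0.018 × 158 / (√0.00041) = 140.5.
Trying y = 5.48 m: A R^(2/3) = 231 — high.
Trying y = 3.74 m: A R^(2/3) = 93.92 — low.
Trying y = 4.44 m: A R^(2/3) = 140.1 — close enough.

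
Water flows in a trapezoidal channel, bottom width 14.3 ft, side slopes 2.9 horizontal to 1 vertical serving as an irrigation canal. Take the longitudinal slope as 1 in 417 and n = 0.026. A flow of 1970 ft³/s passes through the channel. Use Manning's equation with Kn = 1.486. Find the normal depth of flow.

y_n = 7.35 ft

Manning's equation rearranged: A R^(2/3) = nQ / (1.486·√S) = 0.026 × 1970 / (1.486 × √0.002398) = 703.9.
Try y = 6.46 ft: A R^(2/3) = 533.9 — short.
Try y = 7.35 ft: A R^(2/3) = 703.7 — ≈ 703.9.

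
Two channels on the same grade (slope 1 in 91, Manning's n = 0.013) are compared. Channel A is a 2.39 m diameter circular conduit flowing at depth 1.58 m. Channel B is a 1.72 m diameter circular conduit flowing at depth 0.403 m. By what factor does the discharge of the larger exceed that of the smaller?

Channel A: For a circular section of diameter D = 2.39 m at depth y = 1.58 m, the central angle is θ = 2 arccos(1 − 2y/D) = 3.798 rad. Then A = (D²/8)(θ − sin θ) = 3.147 m² and P = Dθ/2 = 4.538 m. Hydraulic radius R = A/P = 3.147/4.538 = 0.6935 m. Q_A = (1/0.013)·3.147·0.6935^(2/3)·√0.01099 = 19.88 m³/s.
Channel B: For a circular section of diameter D = 1.72 m at depth y = 0.403 m, the central angle is θ = 2 arccos(1 − 2y/D) = 2.021 rad. Then A = (D²/8)(θ − sin θ) = 0.4145 m² and P = Dθ/2 = 1.738 m. Hydraulic radius R = A/P = 0.4145/1.738 = 0.2385 m. Q_B = (1/0.013)·0.4145·0.2385^(2/3)·√0.01099 = 1.285 m³/s.
The larger discharge is 19.88 m³/s and the smaller is 1.285 m³/s; the ratio is 15.5.

15.5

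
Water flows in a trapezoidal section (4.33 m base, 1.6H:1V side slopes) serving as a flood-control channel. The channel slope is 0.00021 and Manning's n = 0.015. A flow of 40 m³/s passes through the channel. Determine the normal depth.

Manning's equation rearranged: A R^(2/3) = nQ / (1·√S) = 0.015 × 40 / (√0.00021) = 41.4.
Trying y = 3.31 m: A R^(2/3) = 48.78 — too large.
Trying y = 2.6 m: A R^(2/3) = 29.7 — too small.
Trying y = 3.06 m: A R^(2/3) = 41.44 — ≈ 41.4.

y_n = 3.06 m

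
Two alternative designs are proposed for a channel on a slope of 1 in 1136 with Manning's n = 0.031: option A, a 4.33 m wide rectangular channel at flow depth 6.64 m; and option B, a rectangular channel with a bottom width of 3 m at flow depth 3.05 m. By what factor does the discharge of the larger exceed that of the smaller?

4.34

Channel A: Flow area A = b·y = 4.33 × 6.64 = 28.75 m². Wetted perimeter P = b + 2y = 4.33 + 2×6.64 = 17.61 m. Hydraulic radius R = A/P = 28.75/17.61 = 1.633 m. Q_A = (1/0.031)·28.75·1.633^(2/3)·√0.0008803 = 38.15 m³/s.
Channel B: Flow area A = b·y = 3 × 3.05 = 9.15 m². Wetted perimeter P = b + 2y = 3 + 2×3.05 = 9.1 m. Hydraulic radius R = A/P = 9.15/9.1 = 1.005 m. Q_B = (1/0.031)·9.15·1.005^(2/3)·√0.0008803 = 8.789 m³/s.
The larger discharge is 38.15 m³/s and the smaller is 8.789 m³/s; the ratio is 4.34.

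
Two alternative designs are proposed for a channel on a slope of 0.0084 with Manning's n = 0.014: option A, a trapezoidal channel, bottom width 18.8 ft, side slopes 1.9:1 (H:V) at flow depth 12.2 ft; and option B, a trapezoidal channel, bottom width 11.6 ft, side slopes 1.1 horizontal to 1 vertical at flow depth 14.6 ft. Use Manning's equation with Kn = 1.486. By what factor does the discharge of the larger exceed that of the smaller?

1.25

Channel A: With bottom width b = 18.8 ft and side slope z = 1.9: A = (b + zy)y = (18.8 + 1.9×12.2)×12.2 = 512.2 ft²; P = b + 2y√(1+z²) = 18.8 + 2×12.2×2.147 = 71.19 ft. Hydraulic radius R = A/P = 512.2/71.19 = 7.194 ft. Q_A = (1.486/0.014)·512.2·7.194^(2/3)·√0.0084 = 18570 ft³/s.
Channel B: With bottom width b = 11.6 ft and side slope z = 1.1: A = (b + zy)y = (11.6 + 1.1×14.6)×14.6 = 403.8 ft²; P = b + 2y√(1+z²) = 11.6 + 2×14.6×1.487 = 55.01 ft. Hydraulic radius R = A/P = 403.8/55.01 = 7.341 ft. Q_B = (1.486/0.014)·403.8·7.341^(2/3)·√0.0084 = 14840 ft³/s.
The larger discharge is 18570 ft³/s and the smaller is 14840 ft³/s; the ratio is 1.25.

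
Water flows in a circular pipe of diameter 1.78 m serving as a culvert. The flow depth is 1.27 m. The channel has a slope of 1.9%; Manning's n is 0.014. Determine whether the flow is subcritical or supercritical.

For a circular section of diameter D = 1.78 m at depth y = 1.27 m, the central angle is θ = 2 arccos(1 − 2y/D) = 4.024 rad. Then A = (D²/8)(θ − sin θ) = 1.899 m² and P = Dθ/2 = 3.581 m.
Hydraulic radius R = A/P = 1.899/3.581 = 0.5304 m.
V = (1/n) R^(2/3) √S = (1/0.014) × 0.5304^(2/3) × √0.019 = 6.451 m/s. Hydraulic depth D_h = A/T = 1.899/1.61 = 1.18 m.
Froude number Fr = V/√(g·D_h) = 6.451/√(9.81×1.18) = 1.9, which is greater than 1, so the flow is supercritical.

supercritical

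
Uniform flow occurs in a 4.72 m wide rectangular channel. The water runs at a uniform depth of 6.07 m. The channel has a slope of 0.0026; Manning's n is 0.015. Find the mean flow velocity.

Flow area A = b·y = 4.72 × 6.07 = 28.65 m². Wetted perimeter P = b + 2y = 4.72 + 2×6.07 = 16.86 m.
Hydraulic radius R = A/P = 28.65/16.86 = 1.699 m.
From Manning's equation, V = (1/n) R^(2/3) S^(1/2) = (1/0.015) × 1.699^(2/3) × 0.0026^(1/2) = 4.84 m/s.

V = 4.84 m/s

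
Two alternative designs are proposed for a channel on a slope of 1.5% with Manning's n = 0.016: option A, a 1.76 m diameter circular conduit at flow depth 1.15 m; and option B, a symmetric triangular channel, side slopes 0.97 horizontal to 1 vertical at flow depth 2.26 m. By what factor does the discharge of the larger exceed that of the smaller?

3.94

Channel A: For a circular section of diameter D = 1.76 m at depth y = 1.15 m, the central angle is θ = 2 arccos(1 − 2y/D) = 3.765 rad. Then A = (D²/8)(θ − sin θ) = 1.684 m² and P = Dθ/2 = 3.313 m. Hydraulic radius R = A/P = 1.684/3.313 = 0.5082 m. Q_A = (1/0.016)·1.684·0.5082^(2/3)·√0.015 = 8.21 m³/s.
Channel B: For a triangular section with side slope z = 0.97: A = zy² = 0.97×2.26² = 4.954 m²; P = 2y√(1+z²) = 2×2.26×1.393 = 6.297 m. Hydraulic radius R = A/P = 4.954/6.297 = 0.7868 m. Q_B = (1/0.016)·4.954·0.7868^(2/3)·√0.015 = 32.32 m³/s.
The larger discharge is 32.32 m³/s and the smaller is 8.21 m³/s; the ratio is 3.94.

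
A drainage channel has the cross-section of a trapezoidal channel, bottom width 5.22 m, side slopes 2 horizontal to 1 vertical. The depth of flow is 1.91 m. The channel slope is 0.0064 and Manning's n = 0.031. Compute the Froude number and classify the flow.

subcritical

With bottom width b = 5.22 m and side slope z = 2: A = (b + zy)y = (5.22 + 2×1.91)×1.91 = 17.27 m²; P = b + 2y√(1+z²) = 5.22 + 2×1.91×2.236 = 13.76 m.
Hydraulic radius R = A/P = 17.27/13.76 = 1.255 m.
V = (1/n) R^(2/3) √S = (1/0.031) × 1.255^(2/3) × √0.0064 = 3.002 m/s. Hydraulic depth D_h = A/T = 17.27/12.86 = 1.343 m.
Froude number Fr = V/√(g·D_h) = 3.002/√(9.81×1.343) = 0.827, which is less than 1, so the flow is subcritical.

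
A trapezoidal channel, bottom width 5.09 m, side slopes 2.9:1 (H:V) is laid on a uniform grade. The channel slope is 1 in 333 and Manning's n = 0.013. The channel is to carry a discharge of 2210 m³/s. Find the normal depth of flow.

y_n = 7.64 m

Manning's equation rearranged: A R^(2/3) = nQ / (1·√S) = 0.013 × 2210 / (√0.003003) = 524.3.
At y = 6.18 m: A R^(2/3) = 315.7 — low.
At y = 7.64 m: A R^(2/3) = 525 — matches.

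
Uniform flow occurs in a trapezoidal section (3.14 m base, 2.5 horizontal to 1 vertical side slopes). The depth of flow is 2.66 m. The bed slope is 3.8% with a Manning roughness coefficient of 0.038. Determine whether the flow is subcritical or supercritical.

With bottom width b = 3.14 m and side slope z = 2.5: A = (b + zy)y = (3.14 + 2.5×2.66)×2.66 = 26.04 m²; P = b + 2y√(1+z²) = 3.14 + 2×2.66×2.693 = 17.46 m.
Hydraulic radius R = A/P = 26.04/17.46 = 1.491 m.
V = (1/n) R^(2/3) √S = (1/0.038) × 1.491^(2/3) × √0.038 = 6.695 m/s. Hydraulic depth D_h = A/T = 26.04/16.44 = 1.584 m.
Froude number Fr = V/√(g·D_h) = 6.695/√(9.81×1.584) = 1.7, which is greater than 1, so the flow is supercritical.

supercritical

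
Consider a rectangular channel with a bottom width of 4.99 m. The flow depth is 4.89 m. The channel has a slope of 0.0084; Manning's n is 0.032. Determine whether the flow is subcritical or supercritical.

Flow area A = b·y = 4.99 × 4.89 = 24.4 m². Wetted perimeter P = b + 2y = 4.99 + 2×4.89 = 14.77 m.
Hydraulic radius R = A/P = 24.4/14.77 = 1.652 m.
V = (1/n) R^(2/3) √S = (1/0.032) × 1.652^(2/3) × √0.0084 = 4.003 m/s. Hydraulic depth D_h = A/T = 24.4/4.99 = 4.89 m.
Froude number Fr = V/√(g·D_h) = 4.003/√(9.81×4.89) = 0.578, which is less than 1, so the flow is subcritical.

subcritical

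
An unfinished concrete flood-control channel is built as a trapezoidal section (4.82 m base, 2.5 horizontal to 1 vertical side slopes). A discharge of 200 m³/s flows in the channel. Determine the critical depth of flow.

y_c = 3.36 m

At critical depth, Q² T / (g A³) = 1, i.e. A³/T = Q²/g = 200²/9.81 = 4077.
Trying y = 2.96 m: A³/T = 2412 — low.
Trying y = 3.83 m: A³/T = 6991 — high.
Trying y = 3.36 m: A³/T = 4054 — close enough.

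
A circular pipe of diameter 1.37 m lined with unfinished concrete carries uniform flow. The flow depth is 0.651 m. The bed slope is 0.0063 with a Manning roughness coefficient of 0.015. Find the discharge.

For a circular section of diameter D = 1.37 m at depth y = 0.651 m, the central angle is θ = 2 arccos(1 − 2y/D) = 3.042 rad. Then A = (D²/8)(θ − sin θ) = 0.6905 m² and P = Dθ/2 = 2.084 m.
Hydraulic radius R = A/P = 0.6905/2.084 = 0.3313 m.
Manning's equation: Q = (1/n) A R^(2/3) S^(1/2) = (1/0.015) × 0.6905 × 0.3313^(2/3) × 0.0063^(1/2) = 1.75 m³/s.

Q = 1.75 m³/s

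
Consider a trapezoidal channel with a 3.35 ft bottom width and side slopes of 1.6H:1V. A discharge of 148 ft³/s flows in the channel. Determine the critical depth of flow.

y_c = 2.64 ft

At critical depth, Q² T / (g A³) = 1, i.e. A³/T = Q²/g = 148²/32.2 = 680.2.
At y = 2.24 ft: A³/T = 356.3 — short.
At y = 3.17 ft: A³/T = 1410 — over.
At y = 2.64 ft: A³/T = 677.6 — matches.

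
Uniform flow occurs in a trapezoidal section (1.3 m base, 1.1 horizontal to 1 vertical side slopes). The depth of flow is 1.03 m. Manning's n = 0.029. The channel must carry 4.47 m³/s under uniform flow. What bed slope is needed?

S = 0.0056

With bottom width b = 1.3 m and side slope z = 1.1: A = (b + zy)y = (1.3 + 1.1×1.03)×1.03 = 2.506 m²; P = b + 2y√(1+z²) = 1.3 + 2×1.03×1.487 = 4.362 m.
Hydraulic radius R = A/P = 2.506/4.362 = 0.5745 m.
From Manning's equation, S = [nQ / (1 A R^(2/3))]² = [0.029 × 4.47 / (1 × 2.506 × 0.5745^(2/3))]² = 0.0056.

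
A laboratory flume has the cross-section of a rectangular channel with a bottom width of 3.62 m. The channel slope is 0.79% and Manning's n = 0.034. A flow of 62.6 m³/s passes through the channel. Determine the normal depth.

Manning's equation rearranged: A R^(2/3) = nQ / (1·√S) = 0.034 × 62.6 / (√0.0079) = 23.95.
Trying y = 4.34 m: A R^(2/3) = 18.5 — short.
Trying y = 6.74 m: A R^(2/3) = 30.92 — over.
Trying y = 5.4 m: A R^(2/3) = 23.94 — close enough.

y_n = 5.4 m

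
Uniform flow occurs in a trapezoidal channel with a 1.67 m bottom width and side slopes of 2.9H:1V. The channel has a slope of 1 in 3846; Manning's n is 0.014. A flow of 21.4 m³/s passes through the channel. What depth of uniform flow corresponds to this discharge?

Manning's equation rearranged: A R^(2/3) = nQ / (1·√S) = 0.014 × 21.4 / (√0.00026) = 18.58.
Try y = 2.71 m: A R^(2/3) = 32.49 — high.
Try y = 2.15 m: A R^(2/3) = 18.59 — matches.

y_n = 2.15 m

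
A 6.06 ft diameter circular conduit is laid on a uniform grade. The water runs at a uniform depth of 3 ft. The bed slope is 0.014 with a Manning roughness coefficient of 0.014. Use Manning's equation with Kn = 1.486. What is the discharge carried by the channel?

For a circular section of diameter D = 6.06 ft at depth y = 3 ft, the central angle is θ = 2 arccos(1 − 2y/D) = 3.122 rad. Then A = (D²/8)(θ − sin θ) = 14.24 ft² and P = Dθ/2 = 9.459 ft.
Hydraulic radius R = A/P = 14.24/9.459 = 1.505 ft.
Manning's equation: Q = (1.486/n) A R^(2/3) S^(1/2) = (1.486/0.014) × 14.24 × 1.505^(2/3) × 0.014^(1/2) = 235 ft³/s.

Q = 235 ft³/s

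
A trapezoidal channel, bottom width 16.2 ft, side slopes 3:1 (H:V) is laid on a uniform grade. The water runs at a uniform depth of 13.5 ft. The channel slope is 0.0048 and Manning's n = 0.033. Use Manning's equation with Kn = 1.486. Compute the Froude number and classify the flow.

With bottom width b = 16.2 ft and side slope z = 3: A = (b + zy)y = (16.2 + 3×13.5)×13.5 = 765.5 ft²; P = b + 2y√(1+z²) = 16.2 + 2×13.5×3.162 = 101.6 ft.
Hydraulic radius R = A/P = 765.5/101.6 = 7.535 ft.
V = (1.486/n) R^(2/3) √S = (1.486/0.033) × 7.535^(2/3) × √0.0048 = 11.99 ft/s. Hydraulic depth D_h = A/T = 765.5/97.2 = 7.875 ft.
Froude number Fr = V/√(g·D_h) = 11.99/√(32.2×7.875) = 0.753, which is less than 1, so the flow is subcritical.

subcritical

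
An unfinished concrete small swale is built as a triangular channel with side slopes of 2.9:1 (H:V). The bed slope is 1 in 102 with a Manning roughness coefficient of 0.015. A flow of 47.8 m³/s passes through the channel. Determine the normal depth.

y_n = 1.7 m

Manning's equation rearranged: A R^(2/3) = nQ / (1·√S) = 0.015 × 47.8 / (√0.009804) = 7.241.
Trying y = 1.88 m: A R^(2/3) = 9.474 — too large.
Trying y = 1.37 m: A R^(2/3) = 4.074 — too small.
Trying y = 1.7 m: A R^(2/3) = 7.244 — ≈ 7.241.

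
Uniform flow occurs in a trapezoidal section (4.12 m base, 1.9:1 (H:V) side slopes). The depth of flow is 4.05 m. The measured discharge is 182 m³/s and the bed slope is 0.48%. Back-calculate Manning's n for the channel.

n = 0.031

With bottom width b = 4.12 m and side slope z = 1.9: A = (b + zy)y = (4.12 + 1.9×4.05)×4.05 = 47.85 m²; P = b + 2y√(1+z²) = 4.12 + 2×4.05×2.147 = 21.51 m.
Hydraulic radius R = A/P = 47.85/21.51 = 2.224 m.
Rearranging Manning's equation: n = (1/Q) A R^(2/3) S^(1/2) = (1/182) × 47.85 × 2.224^(2/3) × √0.0048 = 0.031.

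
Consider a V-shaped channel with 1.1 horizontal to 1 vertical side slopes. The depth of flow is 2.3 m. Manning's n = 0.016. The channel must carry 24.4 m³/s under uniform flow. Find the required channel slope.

S = 0.00558

For a triangular section with side slope z = 1.1: A = zy² = 1.1×2.3² = 5.819 m²; P = 2y√(1+z²) = 2×2.3×1.487 = 6.838 m.
Hydraulic radius R = A/P = 5.819/6.838 = 0.8509 m.
From Manning's equation, S = [nQ / (1 A R^(2/3))]² = [0.016 × 24.4 / (1 × 5.819 × 0.8509^(2/3))]² = 0.00558.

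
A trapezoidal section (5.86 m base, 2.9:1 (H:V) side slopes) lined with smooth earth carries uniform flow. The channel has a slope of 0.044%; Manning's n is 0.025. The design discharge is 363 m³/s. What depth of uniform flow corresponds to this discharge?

Manning's equation rearranged: A R^(2/3) = nQ / (1·√S) = 0.025 × 363 / (√0.00044) = 432.6.
At y = 8.64 m: A R^(2/3) = 732.1 — over.
At y = 6.24 m: A R^(2/3) = 337.1 — short.
At y = 6.94 m: A R^(2/3) = 433.2 — ≈ 432.6.

y_n = 6.94 m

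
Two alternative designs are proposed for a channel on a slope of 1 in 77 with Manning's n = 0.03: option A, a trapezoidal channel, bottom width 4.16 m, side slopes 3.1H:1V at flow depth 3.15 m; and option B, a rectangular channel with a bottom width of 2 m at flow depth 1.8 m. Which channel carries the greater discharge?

channel A

Channel A: With bottom width b = 4.16 m and side slope z = 3.1: A = (b + zy)y = (4.16 + 3.1×3.15)×3.15 = 43.86 m²; P = b + 2y√(1+z²) = 4.16 + 2×3.15×3.257 = 24.68 m. Hydraulic radius R = A/P = 43.86/24.68 = 1.777 m. Q_A = (1/0.03)·43.86·1.777^(2/3)·√0.01299 = 244.5 m³/s.
Channel B: Flow area A = b·y = 2 × 1.8 = 3.6 m². Wetted perimeter P = b + 2y = 2 + 2×1.8 = 5.6 m. Hydraulic radius R = A/P = 3.6/5.6 = 0.6429 m. Q_B = (1/0.03)·3.6·0.6429^(2/3)·√0.01299 = 10.19 m³/s.
Q_A = 244.5 m³/s vs Q_B = 10.19 m³/s, so channel A carries more.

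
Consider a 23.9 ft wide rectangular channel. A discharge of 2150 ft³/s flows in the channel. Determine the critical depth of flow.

For a rectangular channel, critical depth y_c = (q²/g)^(1/3) where q = Q/b = 2150/23.9 = 89.96 ft²/s.
So y_c = (89.96²/32.2)^(1/3) = 6.31 ft.

y_c = 6.31 ft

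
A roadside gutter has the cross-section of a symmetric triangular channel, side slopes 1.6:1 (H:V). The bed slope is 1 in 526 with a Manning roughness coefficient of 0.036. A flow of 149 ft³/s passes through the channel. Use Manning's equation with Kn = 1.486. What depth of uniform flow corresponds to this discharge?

y_n = 5.44 ft

Manning's equation rearranged: A R^(2/3) = nQ / (1.486·√S) = 0.036 × 149 / (1.486 × √0.001901) = 82.79.
Try y = 4.09 ft: A R^(2/3) = 38.63 — low.
Try y = 6.87 ft: A R^(2/3) = 154 — high.
Try y = 5.44 ft: A R^(2/3) = 82.66 — ≈ 82.79.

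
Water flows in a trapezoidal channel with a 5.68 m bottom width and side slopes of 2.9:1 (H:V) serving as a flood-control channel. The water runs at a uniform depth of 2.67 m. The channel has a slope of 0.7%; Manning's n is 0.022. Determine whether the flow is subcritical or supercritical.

supercritical

With bottom width b = 5.68 m and side slope z = 2.9: A = (b + zy)y = (5.68 + 2.9×2.67)×2.67 = 35.84 m²; P = b + 2y√(1+z²) = 5.68 + 2×2.67×3.068 = 22.06 m.
Hydraulic radius R = A/P = 35.84/22.06 = 1.625 m.
V = (1/n) R^(2/3) √S = (1/0.022) × 1.625^(2/3) × √0.007 = 5.256 m/s. Hydraulic depth D_h = A/T = 35.84/21.17 = 1.693 m.
Froude number Fr = V/√(g·D_h) = 5.256/√(9.81×1.693) = 1.29, which is greater than 1, so the flow is supercritical.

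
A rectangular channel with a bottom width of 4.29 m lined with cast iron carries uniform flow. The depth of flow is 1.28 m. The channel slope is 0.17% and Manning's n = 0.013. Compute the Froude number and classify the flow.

subcritical

Flow area A = b·y = 4.29 × 1.28 = 5.491 m². Wetted perimeter P = b + 2y = 4.29 + 2×1.28 = 6.85 m.
Hydraulic radius R = A/P = 5.491/6.85 = 0.8016 m.
V = (1/n) R^(2/3) √S = (1/0.013) × 0.8016^(2/3) × √0.0017 = 2.737 m/s. Hydraulic depth D_h = A/T = 5.491/4.29 = 1.28 m.
Froude number Fr = V/√(g·D_h) = 2.737/√(9.81×1.28) = 0.772, which is less than 1, so the flow is subcritical.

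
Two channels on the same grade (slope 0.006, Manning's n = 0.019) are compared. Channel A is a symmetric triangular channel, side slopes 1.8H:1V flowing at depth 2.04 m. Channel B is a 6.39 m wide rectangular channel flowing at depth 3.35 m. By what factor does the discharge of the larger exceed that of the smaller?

Channel A: For a triangular section with side slope z = 1.8: A = zy² = 1.8×2.04² = 7.491 m²; P = 2y√(1+z²) = 2×2.04×2.059 = 8.401 m. Hydraulic radius R = A/P = 7.491/8.401 = 0.8916 m. Q_A = (1/0.019)·7.491·0.8916^(2/3)·√0.006 = 28.29 m³/s.
Channel B: Flow area A = b·y = 6.39 × 3.35 = 21.41 m². Wetted perimeter P = b + 2y = 6.39 + 2×3.35 = 13.09 m. Hydraulic radius R = A/P = 21.41/13.09 = 1.635 m. Q_B = (1/0.019)·21.41·1.635^(2/3)·√0.006 = 121.1 m³/s.
The larger discharge is 121.1 m³/s and the smaller is 28.29 m³/s; the ratio is 4.28.

4.28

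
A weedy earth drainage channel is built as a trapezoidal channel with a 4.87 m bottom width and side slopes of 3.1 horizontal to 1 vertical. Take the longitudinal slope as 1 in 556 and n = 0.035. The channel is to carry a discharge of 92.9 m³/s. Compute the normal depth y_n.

Manning's equation rearranged: A R^(2/3) = nQ / (1·√S) = 0.035 × 92.9 / (√0.001799) = 76.67.
Trying y = 3.97 m: A R^(2/3) = 116 — over.
Trying y = 2.52 m: A R^(2/3) = 41.9 — short.
Trying y = 3.31 m: A R^(2/3) = 76.69 — ≈ 76.67.

y_n = 3.31 m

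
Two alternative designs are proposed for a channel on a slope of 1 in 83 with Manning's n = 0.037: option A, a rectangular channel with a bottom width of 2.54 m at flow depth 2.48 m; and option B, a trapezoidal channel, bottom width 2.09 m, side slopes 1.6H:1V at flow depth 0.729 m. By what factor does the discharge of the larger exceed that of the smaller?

Channel A: Flow area A = b·y = 2.54 × 2.48 = 6.299 m². Wetted perimeter P = b + 2y = 2.54 + 2×2.48 = 7.5 m. Hydraulic radius R = A/P = 6.299/7.5 = 0.8399 m. Q_A = (1/0.037)·6.299·0.8399^(2/3)·√0.01205 = 16.64 m³/s.
Channel B: With bottom width b = 2.09 m and side slope z = 1.6: A = (b + zy)y = (2.09 + 1.6×0.729)×0.729 = 2.374 m²; P = b + 2y√(1+z²) = 2.09 + 2×0.729×1.887 = 4.841 m. Hydraulic radius R = A/P = 2.374/4.841 = 0.4904 m. Q_B = (1/0.037)·2.374·0.4904^(2/3)·√0.01205 = 4.379 m³/s.
The larger discharge is 16.64 m³/s and the smaller is 4.379 m³/s; the ratio is 3.8.

3.8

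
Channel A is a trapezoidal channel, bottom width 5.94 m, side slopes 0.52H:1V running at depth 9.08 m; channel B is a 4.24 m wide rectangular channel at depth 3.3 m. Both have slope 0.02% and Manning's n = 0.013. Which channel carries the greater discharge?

Channel A: With bottom width b = 5.94 m and side slope z = 0.52: A = (b + zy)y = (5.94 + 0.52×9.08)×9.08 = 96.81 m²; P = b + 2y√(1+z²) = 5.94 + 2×9.08×1.127 = 26.41 m. Hydraulic radius R = A/P = 96.81/26.41 = 3.666 m. Q_A = (1/0.013)·96.81·3.666^(2/3)·√0.0002 = 250.4 m³/s.
Channel B: Flow area A = b·y = 4.24 × 3.3 = 13.99 m². Wetted perimeter P = b + 2y = 4.24 + 2×3.3 = 10.84 m. Hydraulic radius R = A/P = 13.99/10.84 = 1.291 m. Q_B = (1/0.013)·13.99·1.291^(2/3)·√0.0002 = 18.04 m³/s.
Q_A = 250.4 m³/s vs Q_B = 18.04 m³/s, so channel A carries more.

channel A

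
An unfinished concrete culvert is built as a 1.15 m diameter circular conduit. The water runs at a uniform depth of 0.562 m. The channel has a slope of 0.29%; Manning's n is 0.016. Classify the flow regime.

subcritical

For a circular section of diameter D = 1.15 m at depth y = 0.562 m, the central angle is θ = 2 arccos(1 − 2y/D) = 3.096 rad. Then A = (D²/8)(θ − sin θ) = 0.5044 m² and P = Dθ/2 = 1.78 m.
Hydraulic radius R = A/P = 0.5044/1.78 = 0.2833 m.
V = (1/n) R^(2/3) √S = (1/0.016) × 0.2833^(2/3) × √0.0029 = 1.452 m/s. Hydraulic depth D_h = A/T = 0.5044/1.15 = 0.4387 m.
Froude number Fr = V/√(g·D_h) = 1.452/√(9.81×0.4387) = 0.7, which is less than 1, so the flow is subcritical.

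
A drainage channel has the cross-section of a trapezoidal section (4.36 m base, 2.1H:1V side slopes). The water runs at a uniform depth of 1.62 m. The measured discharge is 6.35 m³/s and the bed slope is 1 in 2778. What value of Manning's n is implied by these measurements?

n = 0.039

With bottom width b = 4.36 m and side slope z = 2.1: A = (b + zy)y = (4.36 + 2.1×1.62)×1.62 = 12.57 m²; P = b + 2y√(1+z²) = 4.36 + 2×1.62×2.326 = 11.9 m.
Hydraulic radius R = A/P = 12.57/11.9 = 1.057 m.
Rearranging Manning's equation: n = (1/Q) A R^(2/3) S^(1/2) = (1/6.35) × 12.57 × 1.057^(2/3) × √0.00036 = 0.039.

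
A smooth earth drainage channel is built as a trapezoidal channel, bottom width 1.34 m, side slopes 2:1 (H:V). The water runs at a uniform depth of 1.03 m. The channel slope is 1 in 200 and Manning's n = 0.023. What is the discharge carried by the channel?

Q = 7.56 m³/s

With bottom width b = 1.34 m and side slope z = 2: A = (b + zy)y = (1.34 + 2×1.03)×1.03 = 3.502 m²; P = b + 2y√(1+z²) = 1.34 + 2×1.03×2.236 = 5.946 m.
Hydraulic radius R = A/P = 3.502/5.946 = 0.5889 m.
Manning's equation: Q = (1/n) A R^(2/3) S^(1/2) = (1/0.023) × 3.502 × 0.5889^(2/3) × 0.005^(1/2) = 7.56 m³/s.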